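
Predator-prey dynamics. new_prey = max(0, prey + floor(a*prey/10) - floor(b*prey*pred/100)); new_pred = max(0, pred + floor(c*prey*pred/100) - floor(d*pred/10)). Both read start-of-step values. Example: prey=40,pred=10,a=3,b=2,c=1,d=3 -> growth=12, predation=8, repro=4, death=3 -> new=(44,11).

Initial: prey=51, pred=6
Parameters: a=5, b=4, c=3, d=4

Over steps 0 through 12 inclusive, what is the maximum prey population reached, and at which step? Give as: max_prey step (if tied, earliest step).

Step 1: prey: 51+25-12=64; pred: 6+9-2=13
Step 2: prey: 64+32-33=63; pred: 13+24-5=32
Step 3: prey: 63+31-80=14; pred: 32+60-12=80
Step 4: prey: 14+7-44=0; pred: 80+33-32=81
Step 5: prey: 0+0-0=0; pred: 81+0-32=49
Step 6: prey: 0+0-0=0; pred: 49+0-19=30
Step 7: prey: 0+0-0=0; pred: 30+0-12=18
Step 8: prey: 0+0-0=0; pred: 18+0-7=11
Step 9: prey: 0+0-0=0; pred: 11+0-4=7
Step 10: prey: 0+0-0=0; pred: 7+0-2=5
Step 11: prey: 0+0-0=0; pred: 5+0-2=3
Step 12: prey: 0+0-0=0; pred: 3+0-1=2
Max prey = 64 at step 1

Answer: 64 1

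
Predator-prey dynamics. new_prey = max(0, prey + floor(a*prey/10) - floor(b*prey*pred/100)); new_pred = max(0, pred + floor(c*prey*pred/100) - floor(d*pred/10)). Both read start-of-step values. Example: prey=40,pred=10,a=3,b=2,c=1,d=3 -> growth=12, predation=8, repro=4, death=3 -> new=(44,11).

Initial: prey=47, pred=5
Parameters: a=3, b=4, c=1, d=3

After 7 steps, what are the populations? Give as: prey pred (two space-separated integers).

Step 1: prey: 47+14-9=52; pred: 5+2-1=6
Step 2: prey: 52+15-12=55; pred: 6+3-1=8
Step 3: prey: 55+16-17=54; pred: 8+4-2=10
Step 4: prey: 54+16-21=49; pred: 10+5-3=12
Step 5: prey: 49+14-23=40; pred: 12+5-3=14
Step 6: prey: 40+12-22=30; pred: 14+5-4=15
Step 7: prey: 30+9-18=21; pred: 15+4-4=15

Answer: 21 15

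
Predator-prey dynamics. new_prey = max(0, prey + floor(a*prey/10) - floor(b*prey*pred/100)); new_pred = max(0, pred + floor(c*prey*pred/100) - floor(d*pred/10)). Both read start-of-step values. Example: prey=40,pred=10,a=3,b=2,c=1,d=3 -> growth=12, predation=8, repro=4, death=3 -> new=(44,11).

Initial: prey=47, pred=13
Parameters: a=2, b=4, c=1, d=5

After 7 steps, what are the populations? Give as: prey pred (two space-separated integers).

Answer: 19 1

Derivation:
Step 1: prey: 47+9-24=32; pred: 13+6-6=13
Step 2: prey: 32+6-16=22; pred: 13+4-6=11
Step 3: prey: 22+4-9=17; pred: 11+2-5=8
Step 4: prey: 17+3-5=15; pred: 8+1-4=5
Step 5: prey: 15+3-3=15; pred: 5+0-2=3
Step 6: prey: 15+3-1=17; pred: 3+0-1=2
Step 7: prey: 17+3-1=19; pred: 2+0-1=1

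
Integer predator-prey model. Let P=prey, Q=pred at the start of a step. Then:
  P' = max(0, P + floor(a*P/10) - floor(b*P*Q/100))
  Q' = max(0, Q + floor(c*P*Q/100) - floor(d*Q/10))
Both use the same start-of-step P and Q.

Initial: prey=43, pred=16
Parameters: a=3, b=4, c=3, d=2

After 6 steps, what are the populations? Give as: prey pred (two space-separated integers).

Step 1: prey: 43+12-27=28; pred: 16+20-3=33
Step 2: prey: 28+8-36=0; pred: 33+27-6=54
Step 3: prey: 0+0-0=0; pred: 54+0-10=44
Step 4: prey: 0+0-0=0; pred: 44+0-8=36
Step 5: prey: 0+0-0=0; pred: 36+0-7=29
Step 6: prey: 0+0-0=0; pred: 29+0-5=24

Answer: 0 24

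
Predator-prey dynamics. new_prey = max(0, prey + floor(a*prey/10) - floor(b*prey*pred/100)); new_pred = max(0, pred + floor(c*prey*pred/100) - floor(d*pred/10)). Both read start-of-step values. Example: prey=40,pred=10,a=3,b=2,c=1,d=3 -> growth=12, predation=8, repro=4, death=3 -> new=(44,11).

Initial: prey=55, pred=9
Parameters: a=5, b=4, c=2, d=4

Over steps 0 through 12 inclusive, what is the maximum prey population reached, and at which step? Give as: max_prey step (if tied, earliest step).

Step 1: prey: 55+27-19=63; pred: 9+9-3=15
Step 2: prey: 63+31-37=57; pred: 15+18-6=27
Step 3: prey: 57+28-61=24; pred: 27+30-10=47
Step 4: prey: 24+12-45=0; pred: 47+22-18=51
Step 5: prey: 0+0-0=0; pred: 51+0-20=31
Step 6: prey: 0+0-0=0; pred: 31+0-12=19
Step 7: prey: 0+0-0=0; pred: 19+0-7=12
Step 8: prey: 0+0-0=0; pred: 12+0-4=8
Step 9: prey: 0+0-0=0; pred: 8+0-3=5
Step 10: prey: 0+0-0=0; pred: 5+0-2=3
Step 11: prey: 0+0-0=0; pred: 3+0-1=2
Step 12: prey: 0+0-0=0; pred: 2+0-0=2
Max prey = 63 at step 1

Answer: 63 1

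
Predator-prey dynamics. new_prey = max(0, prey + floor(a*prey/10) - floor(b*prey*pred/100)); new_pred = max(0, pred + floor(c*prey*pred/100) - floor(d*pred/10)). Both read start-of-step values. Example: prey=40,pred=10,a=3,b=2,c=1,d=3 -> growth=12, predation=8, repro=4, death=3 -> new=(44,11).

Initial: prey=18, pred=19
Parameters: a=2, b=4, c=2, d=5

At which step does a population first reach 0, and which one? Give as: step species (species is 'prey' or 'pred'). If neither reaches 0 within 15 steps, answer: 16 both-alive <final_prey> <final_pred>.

Step 1: prey: 18+3-13=8; pred: 19+6-9=16
Step 2: prey: 8+1-5=4; pred: 16+2-8=10
Step 3: prey: 4+0-1=3; pred: 10+0-5=5
Step 4: prey: 3+0-0=3; pred: 5+0-2=3
Step 5: prey: 3+0-0=3; pred: 3+0-1=2
Step 6: prey: 3+0-0=3; pred: 2+0-1=1
Step 7: prey: 3+0-0=3; pred: 1+0-0=1
Steps 8-15: state stable at prey=3, pred=1 (no change)
No extinction within 15 steps

Answer: 16 both-alive 3 1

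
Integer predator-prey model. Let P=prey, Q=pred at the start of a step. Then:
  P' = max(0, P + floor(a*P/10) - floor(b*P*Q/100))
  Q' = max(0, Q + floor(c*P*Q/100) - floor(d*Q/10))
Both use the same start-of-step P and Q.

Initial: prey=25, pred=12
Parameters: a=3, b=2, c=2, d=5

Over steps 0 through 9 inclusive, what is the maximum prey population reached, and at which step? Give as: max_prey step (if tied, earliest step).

Step 1: prey: 25+7-6=26; pred: 12+6-6=12
Step 2: prey: 26+7-6=27; pred: 12+6-6=12
Step 3: prey: 27+8-6=29; pred: 12+6-6=12
Step 4: prey: 29+8-6=31; pred: 12+6-6=12
Step 5: prey: 31+9-7=33; pred: 12+7-6=13
Step 6: prey: 33+9-8=34; pred: 13+8-6=15
Step 7: prey: 34+10-10=34; pred: 15+10-7=18
Step 8: prey: 34+10-12=32; pred: 18+12-9=21
Step 9: prey: 32+9-13=28; pred: 21+13-10=24
Max prey = 34 at step 6

Answer: 34 6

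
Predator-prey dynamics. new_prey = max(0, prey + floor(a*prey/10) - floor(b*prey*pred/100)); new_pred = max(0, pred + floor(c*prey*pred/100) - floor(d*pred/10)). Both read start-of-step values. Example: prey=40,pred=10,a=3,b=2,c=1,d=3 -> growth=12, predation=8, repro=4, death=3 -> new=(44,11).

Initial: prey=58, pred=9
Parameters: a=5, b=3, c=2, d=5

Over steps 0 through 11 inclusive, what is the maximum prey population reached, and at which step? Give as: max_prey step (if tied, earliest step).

Answer: 76 2

Derivation:
Step 1: prey: 58+29-15=72; pred: 9+10-4=15
Step 2: prey: 72+36-32=76; pred: 15+21-7=29
Step 3: prey: 76+38-66=48; pred: 29+44-14=59
Step 4: prey: 48+24-84=0; pred: 59+56-29=86
Step 5: prey: 0+0-0=0; pred: 86+0-43=43
Step 6: prey: 0+0-0=0; pred: 43+0-21=22
Step 7: prey: 0+0-0=0; pred: 22+0-11=11
Step 8: prey: 0+0-0=0; pred: 11+0-5=6
Step 9: prey: 0+0-0=0; pred: 6+0-3=3
Step 10: prey: 0+0-0=0; pred: 3+0-1=2
Step 11: prey: 0+0-0=0; pred: 2+0-1=1
Max prey = 76 at step 2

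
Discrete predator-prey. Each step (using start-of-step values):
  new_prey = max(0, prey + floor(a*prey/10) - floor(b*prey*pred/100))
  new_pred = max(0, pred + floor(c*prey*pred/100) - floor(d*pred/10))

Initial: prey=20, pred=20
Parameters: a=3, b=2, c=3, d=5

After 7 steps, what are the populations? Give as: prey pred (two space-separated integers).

Step 1: prey: 20+6-8=18; pred: 20+12-10=22
Step 2: prey: 18+5-7=16; pred: 22+11-11=22
Step 3: prey: 16+4-7=13; pred: 22+10-11=21
Step 4: prey: 13+3-5=11; pred: 21+8-10=19
Step 5: prey: 11+3-4=10; pred: 19+6-9=16
Step 6: prey: 10+3-3=10; pred: 16+4-8=12
Step 7: prey: 10+3-2=11; pred: 12+3-6=9

Answer: 11 9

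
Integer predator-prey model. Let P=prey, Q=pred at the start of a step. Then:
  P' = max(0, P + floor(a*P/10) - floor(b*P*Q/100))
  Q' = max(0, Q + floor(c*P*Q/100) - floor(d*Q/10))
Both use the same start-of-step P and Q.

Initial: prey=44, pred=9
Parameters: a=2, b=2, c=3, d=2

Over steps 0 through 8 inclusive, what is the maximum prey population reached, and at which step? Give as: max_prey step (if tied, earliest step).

Answer: 45 1

Derivation:
Step 1: prey: 44+8-7=45; pred: 9+11-1=19
Step 2: prey: 45+9-17=37; pred: 19+25-3=41
Step 3: prey: 37+7-30=14; pred: 41+45-8=78
Step 4: prey: 14+2-21=0; pred: 78+32-15=95
Step 5: prey: 0+0-0=0; pred: 95+0-19=76
Step 6: prey: 0+0-0=0; pred: 76+0-15=61
Step 7: prey: 0+0-0=0; pred: 61+0-12=49
Step 8: prey: 0+0-0=0; pred: 49+0-9=40
Max prey = 45 at step 1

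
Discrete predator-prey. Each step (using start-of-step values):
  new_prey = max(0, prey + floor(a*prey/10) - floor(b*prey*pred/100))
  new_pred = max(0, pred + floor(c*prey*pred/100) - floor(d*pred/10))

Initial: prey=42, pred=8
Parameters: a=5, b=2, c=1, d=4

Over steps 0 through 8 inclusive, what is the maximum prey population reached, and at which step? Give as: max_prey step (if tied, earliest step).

Answer: 140 5

Derivation:
Step 1: prey: 42+21-6=57; pred: 8+3-3=8
Step 2: prey: 57+28-9=76; pred: 8+4-3=9
Step 3: prey: 76+38-13=101; pred: 9+6-3=12
Step 4: prey: 101+50-24=127; pred: 12+12-4=20
Step 5: prey: 127+63-50=140; pred: 20+25-8=37
Step 6: prey: 140+70-103=107; pred: 37+51-14=74
Step 7: prey: 107+53-158=2; pred: 74+79-29=124
Step 8: prey: 2+1-4=0; pred: 124+2-49=77
Max prey = 140 at step 5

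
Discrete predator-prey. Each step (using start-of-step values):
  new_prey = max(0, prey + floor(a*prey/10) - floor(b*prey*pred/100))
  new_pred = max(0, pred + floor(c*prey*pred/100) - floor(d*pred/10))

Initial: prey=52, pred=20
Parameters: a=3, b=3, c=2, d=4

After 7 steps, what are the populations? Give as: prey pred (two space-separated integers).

Answer: 0 6

Derivation:
Step 1: prey: 52+15-31=36; pred: 20+20-8=32
Step 2: prey: 36+10-34=12; pred: 32+23-12=43
Step 3: prey: 12+3-15=0; pred: 43+10-17=36
Step 4: prey: 0+0-0=0; pred: 36+0-14=22
Step 5: prey: 0+0-0=0; pred: 22+0-8=14
Step 6: prey: 0+0-0=0; pred: 14+0-5=9
Step 7: prey: 0+0-0=0; pred: 9+0-3=6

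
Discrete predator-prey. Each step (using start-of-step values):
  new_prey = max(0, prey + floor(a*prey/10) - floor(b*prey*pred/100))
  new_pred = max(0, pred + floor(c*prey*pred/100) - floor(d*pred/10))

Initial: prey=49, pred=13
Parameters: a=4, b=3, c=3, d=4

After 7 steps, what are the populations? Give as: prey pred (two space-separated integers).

Step 1: prey: 49+19-19=49; pred: 13+19-5=27
Step 2: prey: 49+19-39=29; pred: 27+39-10=56
Step 3: prey: 29+11-48=0; pred: 56+48-22=82
Step 4: prey: 0+0-0=0; pred: 82+0-32=50
Step 5: prey: 0+0-0=0; pred: 50+0-20=30
Step 6: prey: 0+0-0=0; pred: 30+0-12=18
Step 7: prey: 0+0-0=0; pred: 18+0-7=11

Answer: 0 11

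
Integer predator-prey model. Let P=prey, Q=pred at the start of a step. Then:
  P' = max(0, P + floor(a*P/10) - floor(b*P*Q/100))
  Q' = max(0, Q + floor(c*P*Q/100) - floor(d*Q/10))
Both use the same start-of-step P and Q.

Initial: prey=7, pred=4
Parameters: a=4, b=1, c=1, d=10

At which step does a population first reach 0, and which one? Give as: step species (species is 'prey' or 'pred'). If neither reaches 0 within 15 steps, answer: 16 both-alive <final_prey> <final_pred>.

Answer: 1 pred

Derivation:
Step 1: prey: 7+2-0=9; pred: 4+0-4=0
First extinction: pred at step 1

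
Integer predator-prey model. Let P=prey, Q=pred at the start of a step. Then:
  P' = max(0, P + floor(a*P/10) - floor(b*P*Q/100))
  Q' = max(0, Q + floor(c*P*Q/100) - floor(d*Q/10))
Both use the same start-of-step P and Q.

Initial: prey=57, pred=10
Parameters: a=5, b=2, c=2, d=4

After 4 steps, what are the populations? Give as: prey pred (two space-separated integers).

Answer: 0 162

Derivation:
Step 1: prey: 57+28-11=74; pred: 10+11-4=17
Step 2: prey: 74+37-25=86; pred: 17+25-6=36
Step 3: prey: 86+43-61=68; pred: 36+61-14=83
Step 4: prey: 68+34-112=0; pred: 83+112-33=162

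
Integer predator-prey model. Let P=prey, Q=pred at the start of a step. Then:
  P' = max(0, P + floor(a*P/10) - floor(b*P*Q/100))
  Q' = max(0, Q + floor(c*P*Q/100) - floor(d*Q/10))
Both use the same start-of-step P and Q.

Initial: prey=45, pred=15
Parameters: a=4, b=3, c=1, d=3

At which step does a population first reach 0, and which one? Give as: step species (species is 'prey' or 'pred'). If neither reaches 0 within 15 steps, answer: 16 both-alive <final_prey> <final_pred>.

Step 1: prey: 45+18-20=43; pred: 15+6-4=17
Step 2: prey: 43+17-21=39; pred: 17+7-5=19
Step 3: prey: 39+15-22=32; pred: 19+7-5=21
Step 4: prey: 32+12-20=24; pred: 21+6-6=21
Step 5: prey: 24+9-15=18; pred: 21+5-6=20
Step 6: prey: 18+7-10=15; pred: 20+3-6=17
Step 7: prey: 15+6-7=14; pred: 17+2-5=14
Step 8: prey: 14+5-5=14; pred: 14+1-4=11
Step 9: prey: 14+5-4=15; pred: 11+1-3=9
Step 10: prey: 15+6-4=17; pred: 9+1-2=8
Step 11: prey: 17+6-4=19; pred: 8+1-2=7
Step 12: prey: 19+7-3=23; pred: 7+1-2=6
Step 13: prey: 23+9-4=28; pred: 6+1-1=6
Step 14: prey: 28+11-5=34; pred: 6+1-1=6
Step 15: prey: 34+13-6=41; pred: 6+2-1=7
No extinction within 15 steps

Answer: 16 both-alive 41 7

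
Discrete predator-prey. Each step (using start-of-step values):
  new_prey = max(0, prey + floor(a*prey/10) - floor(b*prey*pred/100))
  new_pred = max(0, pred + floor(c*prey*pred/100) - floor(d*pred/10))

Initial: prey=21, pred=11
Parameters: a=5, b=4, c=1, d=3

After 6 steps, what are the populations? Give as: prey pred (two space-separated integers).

Answer: 42 10

Derivation:
Step 1: prey: 21+10-9=22; pred: 11+2-3=10
Step 2: prey: 22+11-8=25; pred: 10+2-3=9
Step 3: prey: 25+12-9=28; pred: 9+2-2=9
Step 4: prey: 28+14-10=32; pred: 9+2-2=9
Step 5: prey: 32+16-11=37; pred: 9+2-2=9
Step 6: prey: 37+18-13=42; pred: 9+3-2=10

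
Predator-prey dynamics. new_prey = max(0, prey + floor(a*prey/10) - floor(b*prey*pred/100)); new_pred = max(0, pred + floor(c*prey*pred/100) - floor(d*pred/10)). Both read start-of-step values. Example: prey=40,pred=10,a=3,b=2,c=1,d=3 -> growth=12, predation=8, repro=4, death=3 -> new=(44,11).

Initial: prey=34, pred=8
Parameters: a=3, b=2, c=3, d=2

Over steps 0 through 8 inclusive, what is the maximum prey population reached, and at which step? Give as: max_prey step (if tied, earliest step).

Answer: 39 1

Derivation:
Step 1: prey: 34+10-5=39; pred: 8+8-1=15
Step 2: prey: 39+11-11=39; pred: 15+17-3=29
Step 3: prey: 39+11-22=28; pred: 29+33-5=57
Step 4: prey: 28+8-31=5; pred: 57+47-11=93
Step 5: prey: 5+1-9=0; pred: 93+13-18=88
Step 6: prey: 0+0-0=0; pred: 88+0-17=71
Step 7: prey: 0+0-0=0; pred: 71+0-14=57
Step 8: prey: 0+0-0=0; pred: 57+0-11=46
Max prey = 39 at step 1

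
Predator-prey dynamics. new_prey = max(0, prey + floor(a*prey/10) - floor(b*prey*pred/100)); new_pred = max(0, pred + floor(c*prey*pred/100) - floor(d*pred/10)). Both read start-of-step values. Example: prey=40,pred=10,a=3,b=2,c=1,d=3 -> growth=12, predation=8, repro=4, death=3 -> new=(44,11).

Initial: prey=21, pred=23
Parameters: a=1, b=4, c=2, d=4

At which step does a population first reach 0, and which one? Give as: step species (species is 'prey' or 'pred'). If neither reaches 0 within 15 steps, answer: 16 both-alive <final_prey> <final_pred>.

Answer: 16 both-alive 1 2

Derivation:
Step 1: prey: 21+2-19=4; pred: 23+9-9=23
Step 2: prey: 4+0-3=1; pred: 23+1-9=15
Step 3: prey: 1+0-0=1; pred: 15+0-6=9
Step 4: prey: 1+0-0=1; pred: 9+0-3=6
Step 5: prey: 1+0-0=1; pred: 6+0-2=4
Step 6: prey: 1+0-0=1; pred: 4+0-1=3
Step 7: prey: 1+0-0=1; pred: 3+0-1=2
Step 8: prey: 1+0-0=1; pred: 2+0-0=2
Steps 9-15: state stable at prey=1, pred=2 (no change)
No extinction within 15 steps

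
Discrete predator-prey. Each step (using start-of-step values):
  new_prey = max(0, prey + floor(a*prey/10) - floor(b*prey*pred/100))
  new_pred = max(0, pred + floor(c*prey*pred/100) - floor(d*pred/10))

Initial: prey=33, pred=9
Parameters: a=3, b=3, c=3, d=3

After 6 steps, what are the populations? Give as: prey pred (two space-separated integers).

Answer: 0 24

Derivation:
Step 1: prey: 33+9-8=34; pred: 9+8-2=15
Step 2: prey: 34+10-15=29; pred: 15+15-4=26
Step 3: prey: 29+8-22=15; pred: 26+22-7=41
Step 4: prey: 15+4-18=1; pred: 41+18-12=47
Step 5: prey: 1+0-1=0; pred: 47+1-14=34
Step 6: prey: 0+0-0=0; pred: 34+0-10=24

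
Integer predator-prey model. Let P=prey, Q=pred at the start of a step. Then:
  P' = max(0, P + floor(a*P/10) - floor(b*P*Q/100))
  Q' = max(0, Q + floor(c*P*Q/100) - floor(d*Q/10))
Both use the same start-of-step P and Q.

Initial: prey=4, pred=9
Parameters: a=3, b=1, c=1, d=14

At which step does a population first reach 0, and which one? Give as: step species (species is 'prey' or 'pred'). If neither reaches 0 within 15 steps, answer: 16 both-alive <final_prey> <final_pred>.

Step 1: prey: 4+1-0=5; pred: 9+0-12=0
First extinction: pred at step 1

Answer: 1 pred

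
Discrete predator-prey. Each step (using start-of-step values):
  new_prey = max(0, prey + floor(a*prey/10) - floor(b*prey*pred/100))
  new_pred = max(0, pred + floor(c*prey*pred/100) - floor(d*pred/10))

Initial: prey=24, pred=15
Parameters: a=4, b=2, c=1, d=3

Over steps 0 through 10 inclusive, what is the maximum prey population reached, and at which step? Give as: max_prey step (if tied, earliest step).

Step 1: prey: 24+9-7=26; pred: 15+3-4=14
Step 2: prey: 26+10-7=29; pred: 14+3-4=13
Step 3: prey: 29+11-7=33; pred: 13+3-3=13
Step 4: prey: 33+13-8=38; pred: 13+4-3=14
Step 5: prey: 38+15-10=43; pred: 14+5-4=15
Step 6: prey: 43+17-12=48; pred: 15+6-4=17
Step 7: prey: 48+19-16=51; pred: 17+8-5=20
Step 8: prey: 51+20-20=51; pred: 20+10-6=24
Step 9: prey: 51+20-24=47; pred: 24+12-7=29
Step 10: prey: 47+18-27=38; pred: 29+13-8=34
Max prey = 51 at step 7

Answer: 51 7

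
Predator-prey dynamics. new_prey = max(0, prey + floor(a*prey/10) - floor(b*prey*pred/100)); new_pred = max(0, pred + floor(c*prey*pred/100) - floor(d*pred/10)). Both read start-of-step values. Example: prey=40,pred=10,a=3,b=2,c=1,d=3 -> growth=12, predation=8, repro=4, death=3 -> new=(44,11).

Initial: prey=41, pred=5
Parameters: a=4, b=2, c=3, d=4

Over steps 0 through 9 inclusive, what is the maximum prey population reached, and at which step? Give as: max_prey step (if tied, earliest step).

Answer: 65 2

Derivation:
Step 1: prey: 41+16-4=53; pred: 5+6-2=9
Step 2: prey: 53+21-9=65; pred: 9+14-3=20
Step 3: prey: 65+26-26=65; pred: 20+39-8=51
Step 4: prey: 65+26-66=25; pred: 51+99-20=130
Step 5: prey: 25+10-65=0; pred: 130+97-52=175
Step 6: prey: 0+0-0=0; pred: 175+0-70=105
Step 7: prey: 0+0-0=0; pred: 105+0-42=63
Step 8: prey: 0+0-0=0; pred: 63+0-25=38
Step 9: prey: 0+0-0=0; pred: 38+0-15=23
Max prey = 65 at step 2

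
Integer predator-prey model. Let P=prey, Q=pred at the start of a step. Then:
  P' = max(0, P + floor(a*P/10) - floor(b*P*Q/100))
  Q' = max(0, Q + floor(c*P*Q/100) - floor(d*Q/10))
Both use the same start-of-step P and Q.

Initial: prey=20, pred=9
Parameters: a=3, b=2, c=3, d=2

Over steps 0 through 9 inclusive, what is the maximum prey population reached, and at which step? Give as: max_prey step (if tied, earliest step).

Step 1: prey: 20+6-3=23; pred: 9+5-1=13
Step 2: prey: 23+6-5=24; pred: 13+8-2=19
Step 3: prey: 24+7-9=22; pred: 19+13-3=29
Step 4: prey: 22+6-12=16; pred: 29+19-5=43
Step 5: prey: 16+4-13=7; pred: 43+20-8=55
Step 6: prey: 7+2-7=2; pred: 55+11-11=55
Step 7: prey: 2+0-2=0; pred: 55+3-11=47
Step 8: prey: 0+0-0=0; pred: 47+0-9=38
Step 9: prey: 0+0-0=0; pred: 38+0-7=31
Max prey = 24 at step 2

Answer: 24 2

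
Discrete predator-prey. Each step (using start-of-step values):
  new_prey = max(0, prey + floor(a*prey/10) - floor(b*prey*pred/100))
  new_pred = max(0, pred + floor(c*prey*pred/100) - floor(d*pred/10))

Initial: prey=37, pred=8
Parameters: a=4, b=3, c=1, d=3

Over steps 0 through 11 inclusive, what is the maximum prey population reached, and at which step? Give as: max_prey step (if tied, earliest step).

Answer: 61 4

Derivation:
Step 1: prey: 37+14-8=43; pred: 8+2-2=8
Step 2: prey: 43+17-10=50; pred: 8+3-2=9
Step 3: prey: 50+20-13=57; pred: 9+4-2=11
Step 4: prey: 57+22-18=61; pred: 11+6-3=14
Step 5: prey: 61+24-25=60; pred: 14+8-4=18
Step 6: prey: 60+24-32=52; pred: 18+10-5=23
Step 7: prey: 52+20-35=37; pred: 23+11-6=28
Step 8: prey: 37+14-31=20; pred: 28+10-8=30
Step 9: prey: 20+8-18=10; pred: 30+6-9=27
Step 10: prey: 10+4-8=6; pred: 27+2-8=21
Step 11: prey: 6+2-3=5; pred: 21+1-6=16
Max prey = 61 at step 4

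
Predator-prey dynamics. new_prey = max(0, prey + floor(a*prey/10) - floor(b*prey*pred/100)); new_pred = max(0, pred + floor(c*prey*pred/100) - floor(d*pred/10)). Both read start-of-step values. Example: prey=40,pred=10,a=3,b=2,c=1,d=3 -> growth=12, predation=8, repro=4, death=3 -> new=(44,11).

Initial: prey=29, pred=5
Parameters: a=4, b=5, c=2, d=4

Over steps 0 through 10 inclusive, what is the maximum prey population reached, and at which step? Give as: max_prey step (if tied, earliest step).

Step 1: prey: 29+11-7=33; pred: 5+2-2=5
Step 2: prey: 33+13-8=38; pred: 5+3-2=6
Step 3: prey: 38+15-11=42; pred: 6+4-2=8
Step 4: prey: 42+16-16=42; pred: 8+6-3=11
Step 5: prey: 42+16-23=35; pred: 11+9-4=16
Step 6: prey: 35+14-28=21; pred: 16+11-6=21
Step 7: prey: 21+8-22=7; pred: 21+8-8=21
Step 8: prey: 7+2-7=2; pred: 21+2-8=15
Step 9: prey: 2+0-1=1; pred: 15+0-6=9
Step 10: prey: 1+0-0=1; pred: 9+0-3=6
Max prey = 42 at step 3

Answer: 42 3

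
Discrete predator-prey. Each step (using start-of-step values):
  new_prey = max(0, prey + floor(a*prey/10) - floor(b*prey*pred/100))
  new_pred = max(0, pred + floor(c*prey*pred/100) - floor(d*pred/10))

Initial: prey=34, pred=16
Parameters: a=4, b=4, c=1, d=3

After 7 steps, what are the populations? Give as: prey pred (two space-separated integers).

Answer: 11 7

Derivation:
Step 1: prey: 34+13-21=26; pred: 16+5-4=17
Step 2: prey: 26+10-17=19; pred: 17+4-5=16
Step 3: prey: 19+7-12=14; pred: 16+3-4=15
Step 4: prey: 14+5-8=11; pred: 15+2-4=13
Step 5: prey: 11+4-5=10; pred: 13+1-3=11
Step 6: prey: 10+4-4=10; pred: 11+1-3=9
Step 7: prey: 10+4-3=11; pred: 9+0-2=7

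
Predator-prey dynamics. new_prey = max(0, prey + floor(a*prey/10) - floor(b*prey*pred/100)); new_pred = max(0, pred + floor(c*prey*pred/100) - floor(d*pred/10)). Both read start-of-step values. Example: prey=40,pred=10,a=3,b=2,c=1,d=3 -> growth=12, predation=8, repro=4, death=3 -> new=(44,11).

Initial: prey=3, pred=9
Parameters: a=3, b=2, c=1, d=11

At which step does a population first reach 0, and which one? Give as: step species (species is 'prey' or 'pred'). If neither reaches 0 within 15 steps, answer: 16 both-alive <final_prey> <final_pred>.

Answer: 1 pred

Derivation:
Step 1: prey: 3+0-0=3; pred: 9+0-9=0
First extinction: pred at step 1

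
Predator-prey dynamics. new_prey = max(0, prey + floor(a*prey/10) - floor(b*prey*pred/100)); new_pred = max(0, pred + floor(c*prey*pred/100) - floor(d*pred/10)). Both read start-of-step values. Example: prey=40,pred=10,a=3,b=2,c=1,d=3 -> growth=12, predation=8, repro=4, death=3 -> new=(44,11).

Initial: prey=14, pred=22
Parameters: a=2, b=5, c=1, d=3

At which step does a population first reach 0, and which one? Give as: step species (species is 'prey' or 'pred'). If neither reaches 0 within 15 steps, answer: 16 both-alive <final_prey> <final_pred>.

Answer: 16 both-alive 1 3

Derivation:
Step 1: prey: 14+2-15=1; pred: 22+3-6=19
Step 2: prey: 1+0-0=1; pred: 19+0-5=14
Step 3: prey: 1+0-0=1; pred: 14+0-4=10
Step 4: prey: 1+0-0=1; pred: 10+0-3=7
Step 5: prey: 1+0-0=1; pred: 7+0-2=5
Step 6: prey: 1+0-0=1; pred: 5+0-1=4
Step 7: prey: 1+0-0=1; pred: 4+0-1=3
Step 8: prey: 1+0-0=1; pred: 3+0-0=3
Steps 9-15: state stable at prey=1, pred=3 (no change)
No extinction within 15 steps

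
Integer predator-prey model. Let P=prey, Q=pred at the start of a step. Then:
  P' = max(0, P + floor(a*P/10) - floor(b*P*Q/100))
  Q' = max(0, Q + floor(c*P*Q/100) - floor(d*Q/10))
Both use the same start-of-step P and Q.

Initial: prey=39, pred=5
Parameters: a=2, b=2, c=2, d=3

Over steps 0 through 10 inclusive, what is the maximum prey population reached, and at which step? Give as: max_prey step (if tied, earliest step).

Step 1: prey: 39+7-3=43; pred: 5+3-1=7
Step 2: prey: 43+8-6=45; pred: 7+6-2=11
Step 3: prey: 45+9-9=45; pred: 11+9-3=17
Step 4: prey: 45+9-15=39; pred: 17+15-5=27
Step 5: prey: 39+7-21=25; pred: 27+21-8=40
Step 6: prey: 25+5-20=10; pred: 40+20-12=48
Step 7: prey: 10+2-9=3; pred: 48+9-14=43
Step 8: prey: 3+0-2=1; pred: 43+2-12=33
Step 9: prey: 1+0-0=1; pred: 33+0-9=24
Step 10: prey: 1+0-0=1; pred: 24+0-7=17
Max prey = 45 at step 2

Answer: 45 2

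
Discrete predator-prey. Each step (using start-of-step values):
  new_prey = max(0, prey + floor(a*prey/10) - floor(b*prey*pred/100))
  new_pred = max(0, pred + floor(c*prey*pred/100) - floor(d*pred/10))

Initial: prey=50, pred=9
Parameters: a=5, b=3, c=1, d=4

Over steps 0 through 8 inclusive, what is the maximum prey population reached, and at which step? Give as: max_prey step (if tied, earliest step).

Step 1: prey: 50+25-13=62; pred: 9+4-3=10
Step 2: prey: 62+31-18=75; pred: 10+6-4=12
Step 3: prey: 75+37-27=85; pred: 12+9-4=17
Step 4: prey: 85+42-43=84; pred: 17+14-6=25
Step 5: prey: 84+42-63=63; pred: 25+21-10=36
Step 6: prey: 63+31-68=26; pred: 36+22-14=44
Step 7: prey: 26+13-34=5; pred: 44+11-17=38
Step 8: prey: 5+2-5=2; pred: 38+1-15=24
Max prey = 85 at step 3

Answer: 85 3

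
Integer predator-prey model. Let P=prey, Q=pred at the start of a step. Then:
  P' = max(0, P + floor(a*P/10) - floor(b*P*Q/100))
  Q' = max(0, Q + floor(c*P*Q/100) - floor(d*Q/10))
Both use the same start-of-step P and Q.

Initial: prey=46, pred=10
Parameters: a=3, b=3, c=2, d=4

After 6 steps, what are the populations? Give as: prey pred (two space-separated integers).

Step 1: prey: 46+13-13=46; pred: 10+9-4=15
Step 2: prey: 46+13-20=39; pred: 15+13-6=22
Step 3: prey: 39+11-25=25; pred: 22+17-8=31
Step 4: prey: 25+7-23=9; pred: 31+15-12=34
Step 5: prey: 9+2-9=2; pred: 34+6-13=27
Step 6: prey: 2+0-1=1; pred: 27+1-10=18

Answer: 1 18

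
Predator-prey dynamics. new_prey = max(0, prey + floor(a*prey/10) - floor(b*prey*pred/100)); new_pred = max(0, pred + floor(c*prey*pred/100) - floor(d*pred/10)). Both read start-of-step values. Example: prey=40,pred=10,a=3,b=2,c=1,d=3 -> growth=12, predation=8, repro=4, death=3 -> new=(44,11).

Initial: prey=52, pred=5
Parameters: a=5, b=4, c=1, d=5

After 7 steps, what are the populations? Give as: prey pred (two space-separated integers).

Step 1: prey: 52+26-10=68; pred: 5+2-2=5
Step 2: prey: 68+34-13=89; pred: 5+3-2=6
Step 3: prey: 89+44-21=112; pred: 6+5-3=8
Step 4: prey: 112+56-35=133; pred: 8+8-4=12
Step 5: prey: 133+66-63=136; pred: 12+15-6=21
Step 6: prey: 136+68-114=90; pred: 21+28-10=39
Step 7: prey: 90+45-140=0; pred: 39+35-19=55

Answer: 0 55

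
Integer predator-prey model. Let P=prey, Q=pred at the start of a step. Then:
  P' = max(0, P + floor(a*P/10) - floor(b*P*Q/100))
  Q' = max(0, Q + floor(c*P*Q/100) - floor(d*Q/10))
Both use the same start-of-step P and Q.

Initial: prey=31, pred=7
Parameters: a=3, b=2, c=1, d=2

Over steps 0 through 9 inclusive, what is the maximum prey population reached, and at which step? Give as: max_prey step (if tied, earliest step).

Answer: 50 5

Derivation:
Step 1: prey: 31+9-4=36; pred: 7+2-1=8
Step 2: prey: 36+10-5=41; pred: 8+2-1=9
Step 3: prey: 41+12-7=46; pred: 9+3-1=11
Step 4: prey: 46+13-10=49; pred: 11+5-2=14
Step 5: prey: 49+14-13=50; pred: 14+6-2=18
Step 6: prey: 50+15-18=47; pred: 18+9-3=24
Step 7: prey: 47+14-22=39; pred: 24+11-4=31
Step 8: prey: 39+11-24=26; pred: 31+12-6=37
Step 9: prey: 26+7-19=14; pred: 37+9-7=39
Max prey = 50 at step 5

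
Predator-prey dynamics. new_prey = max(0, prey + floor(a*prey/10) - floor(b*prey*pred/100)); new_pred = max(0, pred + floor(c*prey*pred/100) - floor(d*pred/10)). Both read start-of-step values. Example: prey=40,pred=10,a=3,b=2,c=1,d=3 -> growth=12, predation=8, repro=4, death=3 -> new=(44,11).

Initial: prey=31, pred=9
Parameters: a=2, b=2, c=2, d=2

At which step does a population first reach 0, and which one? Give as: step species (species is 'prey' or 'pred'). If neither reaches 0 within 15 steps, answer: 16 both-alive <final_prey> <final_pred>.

Answer: 16 both-alive 1 8

Derivation:
Step 1: prey: 31+6-5=32; pred: 9+5-1=13
Step 2: prey: 32+6-8=30; pred: 13+8-2=19
Step 3: prey: 30+6-11=25; pred: 19+11-3=27
Step 4: prey: 25+5-13=17; pred: 27+13-5=35
Step 5: prey: 17+3-11=9; pred: 35+11-7=39
Step 6: prey: 9+1-7=3; pred: 39+7-7=39
Step 7: prey: 3+0-2=1; pred: 39+2-7=34
Step 8: prey: 1+0-0=1; pred: 34+0-6=28
Step 9: prey: 1+0-0=1; pred: 28+0-5=23
Step 10: prey: 1+0-0=1; pred: 23+0-4=19
Step 11: prey: 1+0-0=1; pred: 19+0-3=16
Step 12: prey: 1+0-0=1; pred: 16+0-3=13
Step 13: prey: 1+0-0=1; pred: 13+0-2=11
Step 14: prey: 1+0-0=1; pred: 11+0-2=9
Step 15: prey: 1+0-0=1; pred: 9+0-1=8
No extinction within 15 steps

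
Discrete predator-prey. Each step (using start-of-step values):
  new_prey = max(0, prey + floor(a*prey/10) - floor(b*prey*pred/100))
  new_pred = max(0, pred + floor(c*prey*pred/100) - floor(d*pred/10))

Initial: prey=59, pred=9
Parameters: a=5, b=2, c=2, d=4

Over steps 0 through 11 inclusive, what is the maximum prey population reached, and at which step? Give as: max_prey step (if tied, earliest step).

Step 1: prey: 59+29-10=78; pred: 9+10-3=16
Step 2: prey: 78+39-24=93; pred: 16+24-6=34
Step 3: prey: 93+46-63=76; pred: 34+63-13=84
Step 4: prey: 76+38-127=0; pred: 84+127-33=178
Step 5: prey: 0+0-0=0; pred: 178+0-71=107
Step 6: prey: 0+0-0=0; pred: 107+0-42=65
Step 7: prey: 0+0-0=0; pred: 65+0-26=39
Step 8: prey: 0+0-0=0; pred: 39+0-15=24
Step 9: prey: 0+0-0=0; pred: 24+0-9=15
Step 10: prey: 0+0-0=0; pred: 15+0-6=9
Step 11: prey: 0+0-0=0; pred: 9+0-3=6
Max prey = 93 at step 2

Answer: 93 2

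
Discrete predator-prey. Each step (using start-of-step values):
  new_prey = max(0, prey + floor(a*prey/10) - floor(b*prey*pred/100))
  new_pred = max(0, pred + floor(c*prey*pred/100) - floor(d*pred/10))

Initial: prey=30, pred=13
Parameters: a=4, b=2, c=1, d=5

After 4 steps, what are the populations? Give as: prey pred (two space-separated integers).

Step 1: prey: 30+12-7=35; pred: 13+3-6=10
Step 2: prey: 35+14-7=42; pred: 10+3-5=8
Step 3: prey: 42+16-6=52; pred: 8+3-4=7
Step 4: prey: 52+20-7=65; pred: 7+3-3=7

Answer: 65 7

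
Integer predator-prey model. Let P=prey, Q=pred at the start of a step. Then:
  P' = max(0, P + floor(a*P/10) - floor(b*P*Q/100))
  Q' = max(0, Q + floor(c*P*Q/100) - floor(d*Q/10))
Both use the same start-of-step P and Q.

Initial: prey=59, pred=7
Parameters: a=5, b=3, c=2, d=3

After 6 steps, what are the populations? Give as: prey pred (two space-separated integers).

Step 1: prey: 59+29-12=76; pred: 7+8-2=13
Step 2: prey: 76+38-29=85; pred: 13+19-3=29
Step 3: prey: 85+42-73=54; pred: 29+49-8=70
Step 4: prey: 54+27-113=0; pred: 70+75-21=124
Step 5: prey: 0+0-0=0; pred: 124+0-37=87
Step 6: prey: 0+0-0=0; pred: 87+0-26=61

Answer: 0 61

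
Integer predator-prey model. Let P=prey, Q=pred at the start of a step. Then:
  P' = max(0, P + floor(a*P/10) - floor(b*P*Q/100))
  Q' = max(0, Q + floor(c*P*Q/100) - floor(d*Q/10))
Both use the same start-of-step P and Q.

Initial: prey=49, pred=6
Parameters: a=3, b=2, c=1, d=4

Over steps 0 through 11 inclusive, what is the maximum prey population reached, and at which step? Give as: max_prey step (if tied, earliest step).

Answer: 94 5

Derivation:
Step 1: prey: 49+14-5=58; pred: 6+2-2=6
Step 2: prey: 58+17-6=69; pred: 6+3-2=7
Step 3: prey: 69+20-9=80; pred: 7+4-2=9
Step 4: prey: 80+24-14=90; pred: 9+7-3=13
Step 5: prey: 90+27-23=94; pred: 13+11-5=19
Step 6: prey: 94+28-35=87; pred: 19+17-7=29
Step 7: prey: 87+26-50=63; pred: 29+25-11=43
Step 8: prey: 63+18-54=27; pred: 43+27-17=53
Step 9: prey: 27+8-28=7; pred: 53+14-21=46
Step 10: prey: 7+2-6=3; pred: 46+3-18=31
Step 11: prey: 3+0-1=2; pred: 31+0-12=19
Max prey = 94 at step 5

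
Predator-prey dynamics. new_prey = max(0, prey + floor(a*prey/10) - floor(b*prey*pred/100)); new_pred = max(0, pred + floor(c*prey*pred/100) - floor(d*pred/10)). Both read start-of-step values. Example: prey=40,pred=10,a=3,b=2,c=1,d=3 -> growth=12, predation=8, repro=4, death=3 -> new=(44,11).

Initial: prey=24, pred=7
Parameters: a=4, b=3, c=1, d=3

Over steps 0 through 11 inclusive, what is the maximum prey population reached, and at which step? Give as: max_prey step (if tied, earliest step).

Step 1: prey: 24+9-5=28; pred: 7+1-2=6
Step 2: prey: 28+11-5=34; pred: 6+1-1=6
Step 3: prey: 34+13-6=41; pred: 6+2-1=7
Step 4: prey: 41+16-8=49; pred: 7+2-2=7
Step 5: prey: 49+19-10=58; pred: 7+3-2=8
Step 6: prey: 58+23-13=68; pred: 8+4-2=10
Step 7: prey: 68+27-20=75; pred: 10+6-3=13
Step 8: prey: 75+30-29=76; pred: 13+9-3=19
Step 9: prey: 76+30-43=63; pred: 19+14-5=28
Step 10: prey: 63+25-52=36; pred: 28+17-8=37
Step 11: prey: 36+14-39=11; pred: 37+13-11=39
Max prey = 76 at step 8

Answer: 76 8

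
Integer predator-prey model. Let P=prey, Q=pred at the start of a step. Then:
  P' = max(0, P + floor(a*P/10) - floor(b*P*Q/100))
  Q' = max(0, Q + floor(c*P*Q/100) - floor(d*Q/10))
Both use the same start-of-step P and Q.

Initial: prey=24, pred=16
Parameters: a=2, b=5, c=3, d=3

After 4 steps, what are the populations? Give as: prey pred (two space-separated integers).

Answer: 0 12

Derivation:
Step 1: prey: 24+4-19=9; pred: 16+11-4=23
Step 2: prey: 9+1-10=0; pred: 23+6-6=23
Step 3: prey: 0+0-0=0; pred: 23+0-6=17
Step 4: prey: 0+0-0=0; pred: 17+0-5=12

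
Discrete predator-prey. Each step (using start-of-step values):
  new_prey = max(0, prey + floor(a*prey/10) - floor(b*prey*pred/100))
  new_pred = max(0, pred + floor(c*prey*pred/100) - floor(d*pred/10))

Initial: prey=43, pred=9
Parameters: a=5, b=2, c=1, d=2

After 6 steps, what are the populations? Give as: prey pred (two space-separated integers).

Answer: 16 98

Derivation:
Step 1: prey: 43+21-7=57; pred: 9+3-1=11
Step 2: prey: 57+28-12=73; pred: 11+6-2=15
Step 3: prey: 73+36-21=88; pred: 15+10-3=22
Step 4: prey: 88+44-38=94; pred: 22+19-4=37
Step 5: prey: 94+47-69=72; pred: 37+34-7=64
Step 6: prey: 72+36-92=16; pred: 64+46-12=98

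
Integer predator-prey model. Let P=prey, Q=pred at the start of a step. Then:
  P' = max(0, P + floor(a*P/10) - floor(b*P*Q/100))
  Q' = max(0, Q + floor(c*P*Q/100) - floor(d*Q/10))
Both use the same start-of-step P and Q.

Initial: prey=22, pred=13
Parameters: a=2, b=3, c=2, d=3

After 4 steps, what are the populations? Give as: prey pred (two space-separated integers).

Answer: 6 14

Derivation:
Step 1: prey: 22+4-8=18; pred: 13+5-3=15
Step 2: prey: 18+3-8=13; pred: 15+5-4=16
Step 3: prey: 13+2-6=9; pred: 16+4-4=16
Step 4: prey: 9+1-4=6; pred: 16+2-4=14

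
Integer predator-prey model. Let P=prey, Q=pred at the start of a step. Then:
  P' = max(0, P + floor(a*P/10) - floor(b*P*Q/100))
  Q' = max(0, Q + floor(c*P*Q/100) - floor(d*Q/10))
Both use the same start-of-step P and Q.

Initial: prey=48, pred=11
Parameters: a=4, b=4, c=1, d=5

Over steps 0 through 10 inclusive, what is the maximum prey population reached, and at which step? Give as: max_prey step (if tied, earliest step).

Step 1: prey: 48+19-21=46; pred: 11+5-5=11
Step 2: prey: 46+18-20=44; pred: 11+5-5=11
Step 3: prey: 44+17-19=42; pred: 11+4-5=10
Step 4: prey: 42+16-16=42; pred: 10+4-5=9
Step 5: prey: 42+16-15=43; pred: 9+3-4=8
Step 6: prey: 43+17-13=47; pred: 8+3-4=7
Step 7: prey: 47+18-13=52; pred: 7+3-3=7
Step 8: prey: 52+20-14=58; pred: 7+3-3=7
Step 9: prey: 58+23-16=65; pred: 7+4-3=8
Step 10: prey: 65+26-20=71; pred: 8+5-4=9
Max prey = 71 at step 10

Answer: 71 10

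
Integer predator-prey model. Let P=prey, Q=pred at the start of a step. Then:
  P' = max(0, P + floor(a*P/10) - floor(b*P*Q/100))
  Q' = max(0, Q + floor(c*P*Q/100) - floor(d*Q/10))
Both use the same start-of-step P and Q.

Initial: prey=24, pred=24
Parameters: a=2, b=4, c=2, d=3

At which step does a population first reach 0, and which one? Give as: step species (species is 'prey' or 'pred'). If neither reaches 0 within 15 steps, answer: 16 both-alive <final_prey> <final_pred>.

Step 1: prey: 24+4-23=5; pred: 24+11-7=28
Step 2: prey: 5+1-5=1; pred: 28+2-8=22
Step 3: prey: 1+0-0=1; pred: 22+0-6=16
Step 4: prey: 1+0-0=1; pred: 16+0-4=12
Step 5: prey: 1+0-0=1; pred: 12+0-3=9
Step 6: prey: 1+0-0=1; pred: 9+0-2=7
Step 7: prey: 1+0-0=1; pred: 7+0-2=5
Step 8: prey: 1+0-0=1; pred: 5+0-1=4
Step 9: prey: 1+0-0=1; pred: 4+0-1=3
Step 10: prey: 1+0-0=1; pred: 3+0-0=3
Steps 11-15: state stable at prey=1, pred=3 (no change)
No extinction within 15 steps

Answer: 16 both-alive 1 3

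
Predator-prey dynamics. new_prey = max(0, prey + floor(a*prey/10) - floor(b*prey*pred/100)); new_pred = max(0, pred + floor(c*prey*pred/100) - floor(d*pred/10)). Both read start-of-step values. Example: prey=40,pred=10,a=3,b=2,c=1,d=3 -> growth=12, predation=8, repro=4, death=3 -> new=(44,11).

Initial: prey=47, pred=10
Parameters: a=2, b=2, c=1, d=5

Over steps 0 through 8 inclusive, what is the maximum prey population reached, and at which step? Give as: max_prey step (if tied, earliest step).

Step 1: prey: 47+9-9=47; pred: 10+4-5=9
Step 2: prey: 47+9-8=48; pred: 9+4-4=9
Step 3: prey: 48+9-8=49; pred: 9+4-4=9
Step 4: prey: 49+9-8=50; pred: 9+4-4=9
Step 5: prey: 50+10-9=51; pred: 9+4-4=9
Step 6: prey: 51+10-9=52; pred: 9+4-4=9
Step 7: prey: 52+10-9=53; pred: 9+4-4=9
Step 8: prey: 53+10-9=54; pred: 9+4-4=9
Max prey = 54 at step 8

Answer: 54 8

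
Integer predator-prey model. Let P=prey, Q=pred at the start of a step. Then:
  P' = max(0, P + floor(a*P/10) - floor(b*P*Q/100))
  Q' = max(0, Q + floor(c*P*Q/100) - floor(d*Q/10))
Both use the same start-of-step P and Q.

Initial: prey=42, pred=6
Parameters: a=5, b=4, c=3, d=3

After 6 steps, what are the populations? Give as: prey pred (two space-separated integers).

Step 1: prey: 42+21-10=53; pred: 6+7-1=12
Step 2: prey: 53+26-25=54; pred: 12+19-3=28
Step 3: prey: 54+27-60=21; pred: 28+45-8=65
Step 4: prey: 21+10-54=0; pred: 65+40-19=86
Step 5: prey: 0+0-0=0; pred: 86+0-25=61
Step 6: prey: 0+0-0=0; pred: 61+0-18=43

Answer: 0 43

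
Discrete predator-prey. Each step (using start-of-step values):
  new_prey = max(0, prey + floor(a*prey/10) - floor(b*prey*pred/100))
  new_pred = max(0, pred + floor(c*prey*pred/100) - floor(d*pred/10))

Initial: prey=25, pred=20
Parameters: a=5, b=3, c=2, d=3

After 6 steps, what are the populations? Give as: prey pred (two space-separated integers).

Answer: 5 19

Derivation:
Step 1: prey: 25+12-15=22; pred: 20+10-6=24
Step 2: prey: 22+11-15=18; pred: 24+10-7=27
Step 3: prey: 18+9-14=13; pred: 27+9-8=28
Step 4: prey: 13+6-10=9; pred: 28+7-8=27
Step 5: prey: 9+4-7=6; pred: 27+4-8=23
Step 6: prey: 6+3-4=5; pred: 23+2-6=19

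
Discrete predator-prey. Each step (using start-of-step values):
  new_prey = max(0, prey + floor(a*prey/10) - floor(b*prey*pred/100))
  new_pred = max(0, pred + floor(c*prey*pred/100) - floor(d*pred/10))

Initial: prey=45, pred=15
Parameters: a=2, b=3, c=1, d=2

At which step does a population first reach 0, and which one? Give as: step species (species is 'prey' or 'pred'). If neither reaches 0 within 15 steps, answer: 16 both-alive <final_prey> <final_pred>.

Step 1: prey: 45+9-20=34; pred: 15+6-3=18
Step 2: prey: 34+6-18=22; pred: 18+6-3=21
Step 3: prey: 22+4-13=13; pred: 21+4-4=21
Step 4: prey: 13+2-8=7; pred: 21+2-4=19
Step 5: prey: 7+1-3=5; pred: 19+1-3=17
Step 6: prey: 5+1-2=4; pred: 17+0-3=14
Step 7: prey: 4+0-1=3; pred: 14+0-2=12
Step 8: prey: 3+0-1=2; pred: 12+0-2=10
Step 9: prey: 2+0-0=2; pred: 10+0-2=8
Step 10: prey: 2+0-0=2; pred: 8+0-1=7
Step 11: prey: 2+0-0=2; pred: 7+0-1=6
Step 12: prey: 2+0-0=2; pred: 6+0-1=5
Step 13: prey: 2+0-0=2; pred: 5+0-1=4
Step 14: prey: 2+0-0=2; pred: 4+0-0=4
Steps 15-15: state stable at prey=2, pred=4 (no change)
No extinction within 15 steps

Answer: 16 both-alive 2 4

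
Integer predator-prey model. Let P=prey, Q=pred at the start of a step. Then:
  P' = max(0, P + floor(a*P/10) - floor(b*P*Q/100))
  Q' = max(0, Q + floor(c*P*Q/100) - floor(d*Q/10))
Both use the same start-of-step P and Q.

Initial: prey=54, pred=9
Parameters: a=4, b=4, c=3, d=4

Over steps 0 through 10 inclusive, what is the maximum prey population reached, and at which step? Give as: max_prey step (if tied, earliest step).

Answer: 56 1

Derivation:
Step 1: prey: 54+21-19=56; pred: 9+14-3=20
Step 2: prey: 56+22-44=34; pred: 20+33-8=45
Step 3: prey: 34+13-61=0; pred: 45+45-18=72
Step 4: prey: 0+0-0=0; pred: 72+0-28=44
Step 5: prey: 0+0-0=0; pred: 44+0-17=27
Step 6: prey: 0+0-0=0; pred: 27+0-10=17
Step 7: prey: 0+0-0=0; pred: 17+0-6=11
Step 8: prey: 0+0-0=0; pred: 11+0-4=7
Step 9: prey: 0+0-0=0; pred: 7+0-2=5
Step 10: prey: 0+0-0=0; pred: 5+0-2=3
Max prey = 56 at step 1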